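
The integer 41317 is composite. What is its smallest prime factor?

41317 is odd.
Digit sum 16, not divisible by 3.
Ends in 7: not divisible by 5.
7: 41317 = 7·5902 + 3
11: 41317 = 11·3756 + 1
13: 41317 = 13·3178 + 3
17: 41317 = 17·2430 + 7
19: 41317 = 19·2174 + 11
23: 41317 = 23·1796 + 9
29: 41317 = 29·1424 + 21
31: 41317 = 31·1332 + 25
37: 41317 = 37·1116 + 25
41: 41317 = 41·1007 + 30
43: 41317 = 43·960 + 37
47: 41317 = 47·879 + 4
53: 41317 = 53·779 + 30
59: 41317 = 59·700 + 17
61: 41317 = 61·677 + 20
67: 41317 = 67·616 + 45
71: 41317 = 71·581 + 66
73: 41317 = 73·565 + 72
79: 41317 = 79·523

79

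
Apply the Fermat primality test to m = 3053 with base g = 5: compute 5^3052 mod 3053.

5^1 ≡ 5 (mod 3053)
5^2 ≡ 5^2 = 25 ≡ 25 (mod 3053)
5^4 ≡ 25^2 = 625 ≡ 625 (mod 3053)
5^8 ≡ 625^2 = 390625 ≡ 2894 (mod 3053)
5^16 ≡ 2894^2 = 8375236 ≡ 857 (mod 3053)
5^32 ≡ 857^2 = 734449 ≡ 1729 (mod 3053)
5^64 ≡ 1729^2 = 2989441 ≡ 554 (mod 3053)
5^128 ≡ 554^2 = 306916 ≡ 1616 (mod 3053)
5^256 ≡ 1616^2 = 2611456 ≡ 1141 (mod 3053)
5^512 ≡ 1141^2 = 1301881 ≡ 1303 (mod 3053)
5^1024 ≡ 1303^2 = 1697809 ≡ 341 (mod 3053)
5^2048 ≡ 341^2 = 116281 ≡ 267 (mod 3053)
3052 = 2048 + 512 + 256 + 128 + 64 + 32 + 8 + 4 in binary powers of 2.
So 5^3052 ≡ 267 · 1303 · 1141 · 1616 · 554 · 1729 · 2894 · 625 ≡ 522 (mod 3053).
Since 522 ≠ 1, base 5 is a Fermat witness: 3053 is composite.

522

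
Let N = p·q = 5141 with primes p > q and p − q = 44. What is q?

53

Since p = q + 44, we have 5141 = q(q + 44), so q² + 44q − 5141 = 0.
Discriminant: 44² + 4·5141 = 1936 + 20564 = 22500; √22500 = 150.
q = (−44 + 150)/2 = 53, and p = q + 44 = 97.
Check: 53 · 97 = 5141.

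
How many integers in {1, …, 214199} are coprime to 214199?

200376

Factor: 214199 = 23 · 67 · 139.
φ(214199) = (23−1) · (67−1) · (139−1) = 22 · 66 · 138 = 200376.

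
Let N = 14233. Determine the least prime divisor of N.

43

14233 is odd.
Digit sum 13, not divisible by 3.
Ends in 3: not divisible by 5.
7: 14233 = 7·2033 + 2
11: 14233 = 11·1293 + 10
13: 14233 = 13·1094 + 11
17: 14233 = 17·837 + 4
19: 14233 = 19·749 + 2
23: 14233 = 23·618 + 19
29: 14233 = 29·490 + 23
31: 14233 = 31·459 + 4
37: 14233 = 37·384 + 25
41: 14233 = 41·347 + 6
43: 14233 = 43·331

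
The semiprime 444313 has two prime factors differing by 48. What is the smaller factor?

643

Since p = q + 48, we have 444313 = q(q + 48), so q² + 48q − 444313 = 0.
Discriminant: 48² + 4·444313 = 2304 + 1777252 = 1779556; √1779556 = 1334.
q = (−48 + 1334)/2 = 643, and p = q + 48 = 691.
Check: 643 · 691 = 444313.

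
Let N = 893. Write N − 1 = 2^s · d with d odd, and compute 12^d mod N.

893 − 1 = 892 = 2^2 · 223, so d = 223.
12^1 ≡ 12 (mod 893)
12^2 ≡ 12^2 = 144 ≡ 144 (mod 893)
12^4 ≡ 144^2 = 20736 ≡ 197 (mod 893)
12^8 ≡ 197^2 = 38809 ≡ 410 (mod 893)
12^16 ≡ 410^2 = 168100 ≡ 216 (mod 893)
12^32 ≡ 216^2 = 46656 ≡ 220 (mod 893)
12^64 ≡ 220^2 = 48400 ≡ 178 (mod 893)
12^128 ≡ 178^2 = 31684 ≡ 429 (mod 893)
223 = 128 + 64 + 16 + 8 + 4 + 2 + 1 in binary powers of 2.
So 12^223 ≡ 429 · 178 · 216 · 410 · 197 · 144 · 12 ≡ 639 (mod 893).
Squaring chain: 639 → 220; never reaches −1, so base 12 is a Miller–Rabin witness that 893 is composite.

639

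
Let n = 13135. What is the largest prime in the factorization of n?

13135 = 5 · 2627
2627 = 37 · 71
71 is prime.
So 13135 = 5 · 37 · 71; the largest prime factor is 71.

71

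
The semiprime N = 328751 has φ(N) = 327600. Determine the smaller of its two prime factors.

521

φ(n) = (p−1)(q−1) = n − (p+q) + 1, so p + q = 328751 − 327600 + 1 = 1152.
p and q are the roots of t² − 1152t + 328751 = 0.
Discriminant: 1152² − 4·328751 = 1327104 − 1315004 = 12100; √12100 = 110.
q = (1152 − 110)/2 = 521, p = (1152 + 110)/2 = 631.
Check: 521 · 631 = 328751.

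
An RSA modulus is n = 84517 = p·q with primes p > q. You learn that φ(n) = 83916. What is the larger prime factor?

φ(n) = (p−1)(q−1) = n − (p+q) + 1, so p + q = 84517 − 83916 + 1 = 602.
p and q are the roots of t² − 602t + 84517 = 0.
Discriminant: 602² − 4·84517 = 362404 − 338068 = 24336; √24336 = 156.
q = (602 − 156)/2 = 223, p = (602 + 156)/2 = 379.
Check: 223 · 379 = 84517.

379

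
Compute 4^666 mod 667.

4^1 ≡ 4 (mod 667)
4^2 ≡ 4^2 = 16 ≡ 16 (mod 667)
4^4 ≡ 16^2 = 256 ≡ 256 (mod 667)
4^8 ≡ 256^2 = 65536 ≡ 170 (mod 667)
4^16 ≡ 170^2 = 28900 ≡ 219 (mod 667)
4^32 ≡ 219^2 = 47961 ≡ 604 (mod 667)
4^64 ≡ 604^2 = 364816 ≡ 634 (mod 667)
4^128 ≡ 634^2 = 401956 ≡ 422 (mod 667)
4^256 ≡ 422^2 = 178084 ≡ 662 (mod 667)
4^512 ≡ 662^2 = 438244 ≡ 25 (mod 667)
666 = 512 + 128 + 16 + 8 + 2 in binary powers of 2.
So 4^666 ≡ 25 · 422 · 219 · 170 · 16 ≡ 25 (mod 667).
Since 25 ≠ 1, base 4 is a Fermat witness: 667 is composite.

25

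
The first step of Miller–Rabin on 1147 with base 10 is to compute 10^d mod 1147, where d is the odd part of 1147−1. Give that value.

1000

1147 − 1 = 1146 = 2^1 · 573, so d = 573.
10^1 ≡ 10 (mod 1147)
10^2 ≡ 10^2 = 100 ≡ 100 (mod 1147)
10^4 ≡ 100^2 = 10000 ≡ 824 (mod 1147)
10^8 ≡ 824^2 = 678976 ≡ 1099 (mod 1147)
10^16 ≡ 1099^2 = 1207801 ≡ 10 (mod 1147)
10^32 ≡ 10^2 = 100 ≡ 100 (mod 1147)
10^64 ≡ 100^2 = 10000 ≡ 824 (mod 1147)
10^128 ≡ 824^2 = 678976 ≡ 1099 (mod 1147)
10^256 ≡ 1099^2 = 1207801 ≡ 10 (mod 1147)
10^512 ≡ 10^2 = 100 ≡ 100 (mod 1147)
573 = 512 + 32 + 16 + 8 + 4 + 1 in binary powers of 2.
So 10^573 ≡ 100 · 100 · 10 · 1099 · 824 · 10 ≡ 1000 (mod 1147).
Squaring chain: 1000; never reaches −1, so base 10 is a Miller–Rabin witness that 1147 is composite.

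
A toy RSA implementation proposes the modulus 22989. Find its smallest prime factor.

22989 is odd.
Digit sum 30, divisible by 3.

3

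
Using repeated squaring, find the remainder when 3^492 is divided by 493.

310

3^1 ≡ 3 (mod 493)
3^2 ≡ 3^2 = 9 ≡ 9 (mod 493)
3^4 ≡ 9^2 = 81 ≡ 81 (mod 493)
3^8 ≡ 81^2 = 6561 ≡ 152 (mod 493)
3^16 ≡ 152^2 = 23104 ≡ 426 (mod 493)
3^32 ≡ 426^2 = 181476 ≡ 52 (mod 493)
3^64 ≡ 52^2 = 2704 ≡ 239 (mod 493)
3^128 ≡ 239^2 = 57121 ≡ 426 (mod 493)
3^256 ≡ 426^2 = 181476 ≡ 52 (mod 493)
492 = 256 + 128 + 64 + 32 + 8 + 4 in binary powers of 2.
So 3^492 ≡ 52 · 426 · 239 · 52 · 152 · 81 ≡ 310 (mod 493).
Since 310 ≠ 1, base 3 is a Fermat witness: 493 is composite.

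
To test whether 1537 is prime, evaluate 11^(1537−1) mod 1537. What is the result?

1022

11^1 ≡ 11 (mod 1537)
11^2 ≡ 11^2 = 121 ≡ 121 (mod 1537)
11^4 ≡ 121^2 = 14641 ≡ 808 (mod 1537)
11^8 ≡ 808^2 = 652864 ≡ 1176 (mod 1537)
11^16 ≡ 1176^2 = 1382976 ≡ 1213 (mod 1537)
11^32 ≡ 1213^2 = 1471369 ≡ 460 (mod 1537)
11^64 ≡ 460^2 = 211600 ≡ 1031 (mod 1537)
11^128 ≡ 1031^2 = 1062961 ≡ 894 (mod 1537)
11^256 ≡ 894^2 = 799236 ≡ 1533 (mod 1537)
11^512 ≡ 1533^2 = 2350089 ≡ 16 (mod 1537)
11^1024 ≡ 16^2 = 256 ≡ 256 (mod 1537)
1536 = 1024 + 512 in binary powers of 2.
So 11^1536 ≡ 256 · 16 ≡ 1022 (mod 1537).
Since 1022 ≠ 1, base 11 is a Fermat witness: 1537 is composite.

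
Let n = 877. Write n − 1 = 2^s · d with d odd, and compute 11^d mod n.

877 − 1 = 876 = 2^2 · 219, so d = 219.
11^1 ≡ 11 (mod 877)
11^2 ≡ 11^2 = 121 ≡ 121 (mod 877)
11^4 ≡ 121^2 = 14641 ≡ 609 (mod 877)
11^8 ≡ 609^2 = 370881 ≡ 787 (mod 877)
11^16 ≡ 787^2 = 619369 ≡ 207 (mod 877)
11^32 ≡ 207^2 = 42849 ≡ 753 (mod 877)
11^64 ≡ 753^2 = 567009 ≡ 467 (mod 877)
11^128 ≡ 467^2 = 218089 ≡ 593 (mod 877)
219 = 128 + 64 + 16 + 8 + 2 + 1 in binary powers of 2.
So 11^219 ≡ 593 · 467 · 207 · 787 · 121 · 11 ≡ 151 (mod 877).
Squaring chain: 151 → 876; reaches −1, so base 11 does not prove 877 composite.

151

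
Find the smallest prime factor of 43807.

71

43807 is odd.
Digit sum 22, not divisible by 3.
Ends in 7: not divisible by 5.
7: 43807 = 7·6258 + 1
11: 43807 = 11·3982 + 5
13: 43807 = 13·3369 + 10
17: 43807 = 17·2576 + 15
19: 43807 = 19·2305 + 12
23: 43807 = 23·1904 + 15
29: 43807 = 29·1510 + 17
31: 43807 = 31·1413 + 4
37: 43807 = 37·1183 + 36
41: 43807 = 41·1068 + 19
43: 43807 = 43·1018 + 33
47: 43807 = 47·932 + 3
53: 43807 = 53·826 + 29
59: 43807 = 59·742 + 29
61: 43807 = 61·718 + 9
67: 43807 = 67·653 + 56
71: 43807 = 71·617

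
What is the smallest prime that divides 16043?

61

16043 is odd.
Digit sum 14, not divisible by 3.
Ends in 3: not divisible by 5.
7: 16043 = 7·2291 + 6
11: 16043 = 11·1458 + 5
13: 16043 = 13·1234 + 1
17: 16043 = 17·943 + 12
19: 16043 = 19·844 + 7
23: 16043 = 23·697 + 12
29: 16043 = 29·553 + 6
31: 16043 = 31·517 + 16
37: 16043 = 37·433 + 22
41: 16043 = 41·391 + 12
43: 16043 = 43·373 + 4
47: 16043 = 47·341 + 16
53: 16043 = 53·302 + 37
59: 16043 = 59·271 + 54
61: 16043 = 61·263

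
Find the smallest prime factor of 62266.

2

62266 is even: 2 divides it.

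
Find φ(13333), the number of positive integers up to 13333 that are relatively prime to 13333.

Factor: 13333 = 67 · 199.
φ(13333) = (67−1) · (199−1) = 66 · 198 = 13068.

13068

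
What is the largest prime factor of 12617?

37

12617 = 11 · 1147
1147 = 31 · 37
37 is prime.
So 12617 = 11 · 31 · 37; the largest prime factor is 37.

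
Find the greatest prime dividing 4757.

4757 = 67 · 71
71 is prime.
So 4757 = 67 · 71; the largest prime factor is 71.

71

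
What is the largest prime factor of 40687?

40687 = 23 · 1769
1769 = 29 · 61
61 is prime.
So 40687 = 23 · 29 · 61; the largest prime factor is 61.

61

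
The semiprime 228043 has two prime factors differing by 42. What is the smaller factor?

Since p = q + 42, we have 228043 = q(q + 42), so q² + 42q − 228043 = 0.
Discriminant: 42² + 4·228043 = 1764 + 912172 = 913936; √913936 = 956.
q = (−42 + 956)/2 = 457, and p = q + 42 = 499.
Check: 457 · 499 = 228043.

457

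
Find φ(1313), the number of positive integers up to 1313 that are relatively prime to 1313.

Factor: 1313 = 13 · 101.
φ(1313) = (13−1) · (101−1) = 12 · 100 = 1200.

1200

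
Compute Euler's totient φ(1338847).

1300320

Factor: 1338847 = 71 · 109 · 173.
φ(1338847) = (71−1) · (109−1) · (173−1) = 70 · 108 · 172 = 1300320.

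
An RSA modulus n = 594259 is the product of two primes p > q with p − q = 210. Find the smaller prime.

Since p = q + 210, we have 594259 = q(q + 210), so q² + 210q − 594259 = 0.
Discriminant: 210² + 4·594259 = 44100 + 2377036 = 2421136; √2421136 = 1556.
q = (−210 + 1556)/2 = 673, and p = q + 210 = 883.
Check: 673 · 883 = 594259.

673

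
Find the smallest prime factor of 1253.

1253 is odd.
Digit sum 11, not divisible by 3.
Ends in 3: not divisible by 5.
7: 1253 = 7·179

7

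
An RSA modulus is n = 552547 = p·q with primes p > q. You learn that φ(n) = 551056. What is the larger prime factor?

809

φ(n) = (p−1)(q−1) = n − (p+q) + 1, so p + q = 552547 − 551056 + 1 = 1492.
p and q are the roots of t² − 1492t + 552547 = 0.
Discriminant: 1492² − 4·552547 = 2226064 − 2210188 = 15876; √15876 = 126.
q = (1492 − 126)/2 = 683, p = (1492 + 126)/2 = 809.
Check: 683 · 809 = 552547.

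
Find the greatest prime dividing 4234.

4234 = 2 · 2117
2117 = 29 · 73
73 is prime.
So 4234 = 2 · 29 · 73; the largest prime factor is 73.

73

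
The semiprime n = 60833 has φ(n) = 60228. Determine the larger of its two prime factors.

479

φ(n) = (p−1)(q−1) = n − (p+q) + 1, so p + q = 60833 − 60228 + 1 = 606.
p and q are the roots of t² − 606t + 60833 = 0.
Discriminant: 606² − 4·60833 = 367236 − 243332 = 123904; √123904 = 352.
q = (606 − 352)/2 = 127, p = (606 + 352)/2 = 479.
Check: 127 · 479 = 60833.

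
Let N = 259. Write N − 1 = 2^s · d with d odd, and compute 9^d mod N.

211

259 − 1 = 258 = 2^1 · 129, so d = 129.
9^1 ≡ 9 (mod 259)
9^2 ≡ 9^2 = 81 ≡ 81 (mod 259)
9^4 ≡ 81^2 = 6561 ≡ 86 (mod 259)
9^8 ≡ 86^2 = 7396 ≡ 144 (mod 259)
9^16 ≡ 144^2 = 20736 ≡ 16 (mod 259)
9^32 ≡ 16^2 = 256 ≡ 256 (mod 259)
9^64 ≡ 256^2 = 65536 ≡ 9 (mod 259)
9^128 ≡ 9^2 = 81 ≡ 81 (mod 259)
129 = 128 + 1 in binary powers of 2.
So 9^129 ≡ 81 · 9 ≡ 211 (mod 259).
Squaring chain: 211; never reaches −1, so base 9 is a Miller–Rabin witness that 259 is composite.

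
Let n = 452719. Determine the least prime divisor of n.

29

452719 is odd.
Digit sum 28, not divisible by 3.
Ends in 9: not divisible by 5.
7: 452719 = 7·64674 + 1
11: 452719 = 11·41156 + 3
13: 452719 = 13·34824 + 7
17: 452719 = 17·26630 + 9
19: 452719 = 19·23827 + 6
23: 452719 = 23·19683 + 10
29: 452719 = 29·15611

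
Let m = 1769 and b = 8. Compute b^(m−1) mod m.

935

8^1 ≡ 8 (mod 1769)
8^2 ≡ 8^2 = 64 ≡ 64 (mod 1769)
8^4 ≡ 64^2 = 4096 ≡ 558 (mod 1769)
8^8 ≡ 558^2 = 311364 ≡ 20 (mod 1769)
8^16 ≡ 20^2 = 400 ≡ 400 (mod 1769)
8^32 ≡ 400^2 = 160000 ≡ 790 (mod 1769)
8^64 ≡ 790^2 = 624100 ≡ 1412 (mod 1769)
8^128 ≡ 1412^2 = 1993744 ≡ 81 (mod 1769)
8^256 ≡ 81^2 = 6561 ≡ 1254 (mod 1769)
8^512 ≡ 1254^2 = 1572516 ≡ 1644 (mod 1769)
8^1024 ≡ 1644^2 = 2702736 ≡ 1473 (mod 1769)
1768 = 1024 + 512 + 128 + 64 + 32 + 8 in binary powers of 2.
So 8^1768 ≡ 1473 · 1644 · 81 · 1412 · 790 · 20 ≡ 935 (mod 1769).
Since 935 ≠ 1, base 8 is a Fermat witness: 1769 is composite.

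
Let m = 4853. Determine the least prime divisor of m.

4853 is odd.
Digit sum 20, not divisible by 3.
Ends in 3: not divisible by 5.
7: 4853 = 7·693 + 2
11: 4853 = 11·441 + 2
13: 4853 = 13·373 + 4
17: 4853 = 17·285 + 8
19: 4853 = 19·255 + 8
23: 4853 = 23·211

23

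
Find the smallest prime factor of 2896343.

2896343 is odd.
Digit sum 35, not divisible by 3.
Ends in 3: not divisible by 5.
7: 2896343 = 7·413763 + 2
11: 2896343 = 11·263303 + 10
13: 2896343 = 13·222795 + 8
17: 2896343 = 17·170373 + 2
19: 2896343 = 19·152439 + 2
23: 2896343 = 23·125927 + 22
29: 2896343 = 29·99873 + 26
31: 2896343 = 31·93430 + 13
37: 2896343 = 37·78279 + 20
41: 2896343 = 41·70642 + 21
43: 2896343 = 43·67356 + 35
47: 2896343 = 47·61624 + 15
53: 2896343 = 53·54647 + 52
59: 2896343 = 59·49090 + 33
61: 2896343 = 61·47481 + 2
67: 2896343 = 67·43229

67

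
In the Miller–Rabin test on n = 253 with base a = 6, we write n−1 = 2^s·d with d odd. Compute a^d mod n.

253 − 1 = 252 = 2^2 · 63, so d = 63.
6^1 ≡ 6 (mod 253)
6^2 ≡ 6^2 = 36 ≡ 36 (mod 253)
6^4 ≡ 36^2 = 1296 ≡ 31 (mod 253)
6^8 ≡ 31^2 = 961 ≡ 202 (mod 253)
6^16 ≡ 202^2 = 40804 ≡ 71 (mod 253)
6^32 ≡ 71^2 = 5041 ≡ 234 (mod 253)
63 = 32 + 16 + 8 + 4 + 2 + 1 in binary powers of 2.
So 6^63 ≡ 234 · 71 · 202 · 31 · 36 · 6 ≡ 18 (mod 253).
Squaring chain: 18 → 71; never reaches −1, so base 6 is a Miller–Rabin witness that 253 is composite.

18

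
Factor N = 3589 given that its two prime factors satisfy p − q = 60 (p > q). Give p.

Since p = q + 60, we have 3589 = q(q + 60), so q² + 60q − 3589 = 0.
Discriminant: 60² + 4·3589 = 3600 + 14356 = 17956; √17956 = 134.
q = (−60 + 134)/2 = 37, and p = q + 60 = 97.
Check: 37 · 97 = 3589.

97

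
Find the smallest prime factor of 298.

2

298 is even: 2 divides it.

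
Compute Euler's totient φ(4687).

Factor: 4687 = 43 · 109.
φ(4687) = (43−1) · (109−1) = 42 · 108 = 4536.

4536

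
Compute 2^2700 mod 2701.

2^1 ≡ 2 (mod 2701)
2^2 ≡ 2^2 = 4 ≡ 4 (mod 2701)
2^4 ≡ 4^2 = 16 ≡ 16 (mod 2701)
2^8 ≡ 16^2 = 256 ≡ 256 (mod 2701)
2^16 ≡ 256^2 = 65536 ≡ 712 (mod 2701)
2^32 ≡ 712^2 = 506944 ≡ 1857 (mod 2701)
2^64 ≡ 1857^2 = 3448449 ≡ 1973 (mod 2701)
2^128 ≡ 1973^2 = 3892729 ≡ 588 (mod 2701)
2^256 ≡ 588^2 = 345744 ≡ 16 (mod 2701)
2^512 ≡ 16^2 = 256 ≡ 256 (mod 2701)
2^1024 ≡ 256^2 = 65536 ≡ 712 (mod 2701)
2^2048 ≡ 712^2 = 506944 ≡ 1857 (mod 2701)
2700 = 2048 + 512 + 128 + 8 + 4 in binary powers of 2.
So 2^2700 ≡ 1857 · 256 · 588 · 256 · 16 ≡ 1 (mod 2701).
Since the result is 1, base 2 gives no evidence that 2701 is composite.

1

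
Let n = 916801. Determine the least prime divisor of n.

916801 is odd.
Digit sum 25, not divisible by 3.
Ends in 1: not divisible by 5.
7: 916801 = 7·130971 + 4
11: 916801 = 11·83345 + 6
13: 916801 = 13·70523 + 2
17: 916801 = 17·53929 + 8
19: 916801 = 19·48252 + 13
23: 916801 = 23·39860 + 21
29: 916801 = 29·31613 + 24
31: 916801 = 31·29574 + 7
37: 916801 = 37·24778 + 15
41: 916801 = 41·22361

41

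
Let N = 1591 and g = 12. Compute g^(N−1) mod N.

84

12^1 ≡ 12 (mod 1591)
12^2 ≡ 12^2 = 144 ≡ 144 (mod 1591)
12^4 ≡ 144^2 = 20736 ≡ 53 (mod 1591)
12^8 ≡ 53^2 = 2809 ≡ 1218 (mod 1591)
12^16 ≡ 1218^2 = 1483524 ≡ 712 (mod 1591)
12^32 ≡ 712^2 = 506944 ≡ 1006 (mod 1591)
12^64 ≡ 1006^2 = 1012036 ≡ 160 (mod 1591)
12^128 ≡ 160^2 = 25600 ≡ 144 (mod 1591)
12^256 ≡ 144^2 = 20736 ≡ 53 (mod 1591)
12^512 ≡ 53^2 = 2809 ≡ 1218 (mod 1591)
12^1024 ≡ 1218^2 = 1483524 ≡ 712 (mod 1591)
1590 = 1024 + 512 + 32 + 16 + 4 + 2 in binary powers of 2.
So 12^1590 ≡ 712 · 1218 · 1006 · 712 · 53 · 144 ≡ 84 (mod 1591).
Since 84 ≠ 1, base 12 is a Fermat witness: 1591 is composite.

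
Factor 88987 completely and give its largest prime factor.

73

88987 = 23 · 3869
3869 = 53 · 73
73 is prime.
So 88987 = 23 · 53 · 73; the largest prime factor is 73.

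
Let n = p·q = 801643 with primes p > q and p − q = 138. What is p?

Since p = q + 138, we have 801643 = q(q + 138), so q² + 138q − 801643 = 0.
Discriminant: 138² + 4·801643 = 19044 + 3206572 = 3225616; √3225616 = 1796.
q = (−138 + 1796)/2 = 829, and p = q + 138 = 967.
Check: 829 · 967 = 801643.

967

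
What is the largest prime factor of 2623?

61

2623 = 43 · 61
61 is prime.
So 2623 = 43 · 61; the largest prime factor is 61.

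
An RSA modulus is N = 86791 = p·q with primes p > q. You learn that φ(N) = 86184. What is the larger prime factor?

379

φ(n) = (p−1)(q−1) = n − (p+q) + 1, so p + q = 86791 − 86184 + 1 = 608.
p and q are the roots of t² − 608t + 86791 = 0.
Discriminant: 608² − 4·86791 = 369664 − 347164 = 22500; √22500 = 150.
q = (608 − 150)/2 = 229, p = (608 + 150)/2 = 379.
Check: 229 · 379 = 86791.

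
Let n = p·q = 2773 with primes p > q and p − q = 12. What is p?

Since p = q + 12, we have 2773 = q(q + 12), so q² + 12q − 2773 = 0.
Discriminant: 12² + 4·2773 = 144 + 11092 = 11236; √11236 = 106.
q = (−12 + 106)/2 = 47, and p = q + 12 = 59.
Check: 47 · 59 = 2773.

59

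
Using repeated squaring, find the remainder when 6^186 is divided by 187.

49

6^1 ≡ 6 (mod 187)
6^2 ≡ 6^2 = 36 ≡ 36 (mod 187)
6^4 ≡ 36^2 = 1296 ≡ 174 (mod 187)
6^8 ≡ 174^2 = 30276 ≡ 169 (mod 187)
6^16 ≡ 169^2 = 28561 ≡ 137 (mod 187)
6^32 ≡ 137^2 = 18769 ≡ 69 (mod 187)
6^64 ≡ 69^2 = 4761 ≡ 86 (mod 187)
6^128 ≡ 86^2 = 7396 ≡ 103 (mod 187)
186 = 128 + 32 + 16 + 8 + 2 in binary powers of 2.
So 6^186 ≡ 103 · 69 · 137 · 169 · 36 ≡ 49 (mod 187).
Since 49 ≠ 1, base 6 is a Fermat witness: 187 is composite.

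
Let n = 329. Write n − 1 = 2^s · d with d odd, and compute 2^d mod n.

25

329 − 1 = 328 = 2^3 · 41, so d = 41.
2^1 ≡ 2 (mod 329)
2^2 ≡ 2^2 = 4 ≡ 4 (mod 329)
2^4 ≡ 4^2 = 16 ≡ 16 (mod 329)
2^8 ≡ 16^2 = 256 ≡ 256 (mod 329)
2^16 ≡ 256^2 = 65536 ≡ 65 (mod 329)
2^32 ≡ 65^2 = 4225 ≡ 277 (mod 329)
41 = 32 + 8 + 1 in binary powers of 2.
So 2^41 ≡ 277 · 256 · 2 ≡ 25 (mod 329).
Squaring chain: 25 → 296 → 102; never reaches −1, so base 2 is a Miller–Rabin witness that 329 is composite.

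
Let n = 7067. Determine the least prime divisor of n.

37

7067 is odd.
Digit sum 20, not divisible by 3.
Ends in 7: not divisible by 5.
7: 7067 = 7·1009 + 4
11: 7067 = 11·642 + 5
13: 7067 = 13·543 + 8
17: 7067 = 17·415 + 12
19: 7067 = 19·371 + 18
23: 7067 = 23·307 + 6
29: 7067 = 29·243 + 20
31: 7067 = 31·227 + 30
37: 7067 = 37·191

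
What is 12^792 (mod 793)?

12^1 ≡ 12 (mod 793)
12^2 ≡ 12^2 = 144 ≡ 144 (mod 793)
12^4 ≡ 144^2 = 20736 ≡ 118 (mod 793)
12^8 ≡ 118^2 = 13924 ≡ 443 (mod 793)
12^16 ≡ 443^2 = 196249 ≡ 378 (mod 793)
12^32 ≡ 378^2 = 142884 ≡ 144 (mod 793)
12^64 ≡ 144^2 = 20736 ≡ 118 (mod 793)
12^128 ≡ 118^2 = 13924 ≡ 443 (mod 793)
12^256 ≡ 443^2 = 196249 ≡ 378 (mod 793)
12^512 ≡ 378^2 = 142884 ≡ 144 (mod 793)
792 = 512 + 256 + 16 + 8 in binary powers of 2.
So 12^792 ≡ 144 · 378 · 378 · 443 ≡ 729 (mod 793).
Since 729 ≠ 1, base 12 is a Fermat witness: 793 is composite.

729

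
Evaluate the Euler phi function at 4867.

Factor: 4867 = 31 · 157.
φ(4867) = (31−1) · (157−1) = 30 · 156 = 4680.

4680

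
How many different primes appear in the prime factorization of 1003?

2

1003 = 17 · 59
1003 = 17 · 59, which has 2 distinct prime factors.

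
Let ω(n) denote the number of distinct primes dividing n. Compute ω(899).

899 = 29 · 31
899 = 29 · 31, which has 2 distinct prime factors.

2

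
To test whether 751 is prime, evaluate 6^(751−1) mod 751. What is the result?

6^1 ≡ 6 (mod 751)
6^2 ≡ 6^2 = 36 ≡ 36 (mod 751)
6^4 ≡ 36^2 = 1296 ≡ 545 (mod 751)
6^8 ≡ 545^2 = 297025 ≡ 380 (mod 751)
6^16 ≡ 380^2 = 144400 ≡ 208 (mod 751)
6^32 ≡ 208^2 = 43264 ≡ 457 (mod 751)
6^64 ≡ 457^2 = 208849 ≡ 71 (mod 751)
6^128 ≡ 71^2 = 5041 ≡ 535 (mod 751)
6^256 ≡ 535^2 = 286225 ≡ 94 (mod 751)
6^512 ≡ 94^2 = 8836 ≡ 575 (mod 751)
750 = 512 + 128 + 64 + 32 + 8 + 4 + 2 in binary powers of 2.
So 6^750 ≡ 575 · 535 · 71 · 457 · 380 · 545 · 36 ≡ 1 (mod 751).
Since the result is 1, base 6 gives no evidence that 751 is composite.

1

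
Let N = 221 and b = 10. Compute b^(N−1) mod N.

81

10^1 ≡ 10 (mod 221)
10^2 ≡ 10^2 = 100 ≡ 100 (mod 221)
10^4 ≡ 100^2 = 10000 ≡ 55 (mod 221)
10^8 ≡ 55^2 = 3025 ≡ 152 (mod 221)
10^16 ≡ 152^2 = 23104 ≡ 120 (mod 221)
10^32 ≡ 120^2 = 14400 ≡ 35 (mod 221)
10^64 ≡ 35^2 = 1225 ≡ 120 (mod 221)
10^128 ≡ 120^2 = 14400 ≡ 35 (mod 221)
220 = 128 + 64 + 16 + 8 + 4 in binary powers of 2.
So 10^220 ≡ 35 · 120 · 120 · 152 · 55 ≡ 81 (mod 221).
Since 81 ≠ 1, base 10 is a Fermat witness: 221 is composite.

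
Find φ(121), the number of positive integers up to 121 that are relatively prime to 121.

Factor: 121 = 11^2.
φ(121) = 11^1·(11−1) = 110.

110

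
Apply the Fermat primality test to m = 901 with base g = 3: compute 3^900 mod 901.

3^1 ≡ 3 (mod 901)
3^2 ≡ 3^2 = 9 ≡ 9 (mod 901)
3^4 ≡ 9^2 = 81 ≡ 81 (mod 901)
3^8 ≡ 81^2 = 6561 ≡ 254 (mod 901)
3^16 ≡ 254^2 = 64516 ≡ 545 (mod 901)
3^32 ≡ 545^2 = 297025 ≡ 596 (mod 901)
3^64 ≡ 596^2 = 355216 ≡ 222 (mod 901)
3^128 ≡ 222^2 = 49284 ≡ 630 (mod 901)
3^256 ≡ 630^2 = 396900 ≡ 460 (mod 901)
3^512 ≡ 460^2 = 211600 ≡ 766 (mod 901)
900 = 512 + 256 + 128 + 4 in binary powers of 2.
So 3^900 ≡ 766 · 460 · 630 · 81 ≡ 863 (mod 901).
Since 863 ≠ 1, base 3 is a Fermat witness: 901 is composite.

863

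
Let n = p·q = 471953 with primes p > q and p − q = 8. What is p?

691

Since p = q + 8, we have 471953 = q(q + 8), so q² + 8q − 471953 = 0.
Discriminant: 8² + 4·471953 = 64 + 1887812 = 1887876; √1887876 = 1374.
q = (−8 + 1374)/2 = 683, and p = q + 8 = 691.
Check: 683 · 691 = 471953.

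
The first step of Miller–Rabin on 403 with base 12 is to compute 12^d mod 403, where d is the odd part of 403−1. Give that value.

246

403 − 1 = 402 = 2^1 · 201, so d = 201.
12^1 ≡ 12 (mod 403)
12^2 ≡ 12^2 = 144 ≡ 144 (mod 403)
12^4 ≡ 144^2 = 20736 ≡ 183 (mod 403)
12^8 ≡ 183^2 = 33489 ≡ 40 (mod 403)
12^16 ≡ 40^2 = 1600 ≡ 391 (mod 403)
12^32 ≡ 391^2 = 152881 ≡ 144 (mod 403)
12^64 ≡ 144^2 = 20736 ≡ 183 (mod 403)
12^128 ≡ 183^2 = 33489 ≡ 40 (mod 403)
201 = 128 + 64 + 8 + 1 in binary powers of 2.
So 12^201 ≡ 40 · 183 · 40 · 12 ≡ 246 (mod 403).
Squaring chain: 246; never reaches −1, so base 12 is a Miller–Rabin witness that 403 is composite.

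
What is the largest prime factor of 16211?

16211 = 13 · 1247
1247 = 29 · 43
43 is prime.
So 16211 = 13 · 29 · 43; the largest prime factor is 43.

43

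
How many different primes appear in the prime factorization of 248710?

6

248710 = 2 · 124355
124355 = 5 · 24871
24871 = 7 · 3553
3553 = 11 · 323
323 = 17 · 19
248710 = 2 · 5 · 7 · 11 · 17 · 19, which has 6 distinct prime factors.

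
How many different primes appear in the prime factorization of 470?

470 = 2 · 235
235 = 5 · 47
470 = 2 · 5 · 47, which has 3 distinct prime factors.

3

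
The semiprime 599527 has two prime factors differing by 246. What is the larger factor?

Since p = q + 246, we have 599527 = q(q + 246), so q² + 246q − 599527 = 0.
Discriminant: 246² + 4·599527 = 60516 + 2398108 = 2458624; √2458624 = 1568.
q = (−246 + 1568)/2 = 661, and p = q + 246 = 907.
Check: 661 · 907 = 599527.

907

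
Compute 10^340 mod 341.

67

10^1 ≡ 10 (mod 341)
10^2 ≡ 10^2 = 100 ≡ 100 (mod 341)
10^4 ≡ 100^2 = 10000 ≡ 111 (mod 341)
10^8 ≡ 111^2 = 12321 ≡ 45 (mod 341)
10^16 ≡ 45^2 = 2025 ≡ 320 (mod 341)
10^32 ≡ 320^2 = 102400 ≡ 100 (mod 341)
10^64 ≡ 100^2 = 10000 ≡ 111 (mod 341)
10^128 ≡ 111^2 = 12321 ≡ 45 (mod 341)
10^256 ≡ 45^2 = 2025 ≡ 320 (mod 341)
340 = 256 + 64 + 16 + 4 in binary powers of 2.
So 10^340 ≡ 320 · 111 · 320 · 111 ≡ 67 (mod 341).
Since 67 ≠ 1, base 10 is a Fermat witness: 341 is composite.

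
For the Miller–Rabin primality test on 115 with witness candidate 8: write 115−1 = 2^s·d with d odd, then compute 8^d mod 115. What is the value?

115 − 1 = 114 = 2^1 · 57, so d = 57.
8^1 ≡ 8 (mod 115)
8^2 ≡ 8^2 = 64 ≡ 64 (mod 115)
8^4 ≡ 64^2 = 4096 ≡ 71 (mod 115)
8^8 ≡ 71^2 = 5041 ≡ 96 (mod 115)
8^16 ≡ 96^2 = 9216 ≡ 16 (mod 115)
8^32 ≡ 16^2 = 256 ≡ 26 (mod 115)
57 = 32 + 16 + 8 + 1 in binary powers of 2.
So 8^57 ≡ 26 · 16 · 96 · 8 ≡ 18 (mod 115).
Squaring chain: 18; never reaches −1, so base 8 is a Miller–Rabin witness that 115 is composite.

18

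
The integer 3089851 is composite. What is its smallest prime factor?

43

3089851 is odd.
Digit sum 34, not divisible by 3.
Ends in 1: not divisible by 5.
7: 3089851 = 7·441407 + 2
11: 3089851 = 11·280895 + 6
13: 3089851 = 13·237680 + 11
17: 3089851 = 17·181755 + 16
19: 3089851 = 19·162623 + 14
23: 3089851 = 23·134341 + 8
29: 3089851 = 29·106546 + 17
31: 3089851 = 31·99672 + 19
37: 3089851 = 37·83509 + 18
41: 3089851 = 41·75362 + 9
43: 3089851 = 43·71857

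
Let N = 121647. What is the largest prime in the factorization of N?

121647 = 3 · 40549
40549 = 23 · 1763
1763 = 41 · 43
43 is prime.
So 121647 = 3 · 23 · 41 · 43; the largest prime factor is 43.

43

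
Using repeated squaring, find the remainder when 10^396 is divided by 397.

10^1 ≡ 10 (mod 397)
10^2 ≡ 10^2 = 100 ≡ 100 (mod 397)
10^4 ≡ 100^2 = 10000 ≡ 75 (mod 397)
10^8 ≡ 75^2 = 5625 ≡ 67 (mod 397)
10^16 ≡ 67^2 = 4489 ≡ 122 (mod 397)
10^32 ≡ 122^2 = 14884 ≡ 195 (mod 397)
10^64 ≡ 195^2 = 38025 ≡ 310 (mod 397)
10^128 ≡ 310^2 = 96100 ≡ 26 (mod 397)
10^256 ≡ 26^2 = 676 ≡ 279 (mod 397)
396 = 256 + 128 + 8 + 4 in binary powers of 2.
So 10^396 ≡ 279 · 26 · 67 · 75 ≡ 1 (mod 397).
Since the result is 1, base 10 gives no evidence that 397 is composite.

1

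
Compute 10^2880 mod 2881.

10^1 ≡ 10 (mod 2881)
10^2 ≡ 10^2 = 100 ≡ 100 (mod 2881)
10^4 ≡ 100^2 = 10000 ≡ 1357 (mod 2881)
10^8 ≡ 1357^2 = 1841449 ≡ 490 (mod 2881)
10^16 ≡ 490^2 = 240100 ≡ 977 (mod 2881)
10^32 ≡ 977^2 = 954529 ≡ 918 (mod 2881)
10^64 ≡ 918^2 = 842724 ≡ 1472 (mod 2881)
10^128 ≡ 1472^2 = 2166784 ≡ 272 (mod 2881)
10^256 ≡ 272^2 = 73984 ≡ 1959 (mod 2881)
10^512 ≡ 1959^2 = 3837681 ≡ 189 (mod 2881)
10^1024 ≡ 189^2 = 35721 ≡ 1149 (mod 2881)
10^2048 ≡ 1149^2 = 1320201 ≡ 703 (mod 2881)
2880 = 2048 + 512 + 256 + 64 in binary powers of 2.
So 10^2880 ≡ 703 · 189 · 1959 · 1472 ≡ 1215 (mod 2881).
Since 1215 ≠ 1, base 10 is a Fermat witness: 2881 is composite.

1215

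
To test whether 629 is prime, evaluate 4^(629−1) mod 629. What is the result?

4^1 ≡ 4 (mod 629)
4^2 ≡ 4^2 = 16 ≡ 16 (mod 629)
4^4 ≡ 16^2 = 256 ≡ 256 (mod 629)
4^8 ≡ 256^2 = 65536 ≡ 120 (mod 629)
4^16 ≡ 120^2 = 14400 ≡ 562 (mod 629)
4^32 ≡ 562^2 = 315844 ≡ 86 (mod 629)
4^64 ≡ 86^2 = 7396 ≡ 477 (mod 629)
4^128 ≡ 477^2 = 227529 ≡ 460 (mod 629)
4^256 ≡ 460^2 = 211600 ≡ 256 (mod 629)
4^512 ≡ 256^2 = 65536 ≡ 120 (mod 629)
628 = 512 + 64 + 32 + 16 + 4 in binary powers of 2.
So 4^628 ≡ 120 · 477 · 86 · 562 · 256 ≡ 562 (mod 629).
Since 562 ≠ 1, base 4 is a Fermat witness: 629 is composite.

562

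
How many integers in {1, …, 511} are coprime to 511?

432

Factor: 511 = 7 · 73.
φ(511) = (7−1) · (73−1) = 6 · 72 = 432.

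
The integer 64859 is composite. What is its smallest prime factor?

64859 is odd.
Digit sum 32, not divisible by 3.
Ends in 9: not divisible by 5.
7: 64859 = 7·9265 + 4
11: 64859 = 11·5896 + 3
13: 64859 = 13·4989 + 2
17: 64859 = 17·3815 + 4
19: 64859 = 19·3413 + 12
23: 64859 = 23·2819 + 22
29: 64859 = 29·2236 + 15
31: 64859 = 31·2092 + 7
37: 64859 = 37·1752 + 35
41: 64859 = 41·1581 + 38
43: 64859 = 43·1508 + 15
47: 64859 = 47·1379 + 46
53: 64859 = 53·1223 + 40
59: 64859 = 59·1099 + 18
61: 64859 = 61·1063 + 16
67: 64859 = 67·968 + 3
71: 64859 = 71·913 + 36
73: 64859 = 73·888 + 35
79: 64859 = 79·821

79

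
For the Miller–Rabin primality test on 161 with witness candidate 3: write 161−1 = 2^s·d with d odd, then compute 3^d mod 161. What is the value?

82

161 − 1 = 160 = 2^5 · 5, so d = 5.
3^1 ≡ 3 (mod 161)
3^2 ≡ 3^2 = 9 ≡ 9 (mod 161)
3^4 ≡ 9^2 = 81 ≡ 81 (mod 161)
5 = 4 + 1 in binary powers of 2.
So 3^5 ≡ 81 · 3 ≡ 82 (mod 161).
Squaring chain: 82 → 123 → 156 → 25 → 142; never reaches −1, so base 3 is a Miller–Rabin witness that 161 is composite.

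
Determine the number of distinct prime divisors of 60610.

60610 = 2 · 30305
30305 = 5 · 6061
6061 = 11 · 551
551 = 19 · 29
60610 = 2 · 5 · 11 · 19 · 29, which has 5 distinct prime factors.

5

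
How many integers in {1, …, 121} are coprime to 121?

110

Factor: 121 = 11^2.
φ(121) = 11^1·(11−1) = 110.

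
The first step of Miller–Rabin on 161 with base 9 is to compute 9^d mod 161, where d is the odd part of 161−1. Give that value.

123

161 − 1 = 160 = 2^5 · 5, so d = 5.
9^1 ≡ 9 (mod 161)
9^2 ≡ 9^2 = 81 ≡ 81 (mod 161)
9^4 ≡ 81^2 = 6561 ≡ 121 (mod 161)
5 = 4 + 1 in binary powers of 2.
So 9^5 ≡ 121 · 9 ≡ 123 (mod 161).
Squaring chain: 123 → 156 → 25 → 142 → 39; never reaches −1, so base 9 is a Miller–Rabin witness that 161 is composite.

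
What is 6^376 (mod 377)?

373

6^1 ≡ 6 (mod 377)
6^2 ≡ 6^2 = 36 ≡ 36 (mod 377)
6^4 ≡ 36^2 = 1296 ≡ 165 (mod 377)
6^8 ≡ 165^2 = 27225 ≡ 81 (mod 377)
6^16 ≡ 81^2 = 6561 ≡ 152 (mod 377)
6^32 ≡ 152^2 = 23104 ≡ 107 (mod 377)
6^64 ≡ 107^2 = 11449 ≡ 139 (mod 377)
6^128 ≡ 139^2 = 19321 ≡ 94 (mod 377)
6^256 ≡ 94^2 = 8836 ≡ 165 (mod 377)
376 = 256 + 64 + 32 + 16 + 8 in binary powers of 2.
So 6^376 ≡ 165 · 139 · 107 · 152 · 81 ≡ 373 (mod 377).
Since 373 ≠ 1, base 6 is a Fermat witness: 377 is composite.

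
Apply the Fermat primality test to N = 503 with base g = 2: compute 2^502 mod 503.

1

2^1 ≡ 2 (mod 503)
2^2 ≡ 2^2 = 4 ≡ 4 (mod 503)
2^4 ≡ 4^2 = 16 ≡ 16 (mod 503)
2^8 ≡ 16^2 = 256 ≡ 256 (mod 503)
2^16 ≡ 256^2 = 65536 ≡ 146 (mod 503)
2^32 ≡ 146^2 = 21316 ≡ 190 (mod 503)
2^64 ≡ 190^2 = 36100 ≡ 387 (mod 503)
2^128 ≡ 387^2 = 149769 ≡ 378 (mod 503)
2^256 ≡ 378^2 = 142884 ≡ 32 (mod 503)
502 = 256 + 128 + 64 + 32 + 16 + 4 + 2 in binary powers of 2.
So 2^502 ≡ 32 · 378 · 387 · 190 · 146 · 16 · 4 ≡ 1 (mod 503).
Since the result is 1, base 2 gives no evidence that 503 is composite.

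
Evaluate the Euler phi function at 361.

Factor: 361 = 19^2.
φ(361) = 19^1·(19−1) = 342.

342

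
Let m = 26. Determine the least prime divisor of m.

2

26 is even: 2 divides it.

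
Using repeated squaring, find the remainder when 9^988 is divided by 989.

439

9^1 ≡ 9 (mod 989)
9^2 ≡ 9^2 = 81 ≡ 81 (mod 989)
9^4 ≡ 81^2 = 6561 ≡ 627 (mod 989)
9^8 ≡ 627^2 = 393129 ≡ 496 (mod 989)
9^16 ≡ 496^2 = 246016 ≡ 744 (mod 989)
9^32 ≡ 744^2 = 553536 ≡ 685 (mod 989)
9^64 ≡ 685^2 = 469225 ≡ 439 (mod 989)
9^128 ≡ 439^2 = 192721 ≡ 855 (mod 989)
9^256 ≡ 855^2 = 731025 ≡ 154 (mod 989)
9^512 ≡ 154^2 = 23716 ≡ 969 (mod 989)
988 = 512 + 256 + 128 + 64 + 16 + 8 + 4 in binary powers of 2.
So 9^988 ≡ 969 · 154 · 855 · 439 · 744 · 496 · 627 ≡ 439 (mod 989).
Since 439 ≠ 1, base 9 is a Fermat witness: 989 is composite.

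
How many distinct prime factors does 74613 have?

5

74613 = 3 · 24871
24871 = 7 · 3553
3553 = 11 · 323
323 = 17 · 19
74613 = 3 · 7 · 11 · 17 · 19, which has 5 distinct prime factors.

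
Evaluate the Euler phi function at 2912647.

Factor: 2912647 = 107 · 163 · 167.
φ(2912647) = (107−1) · (163−1) · (167−1) = 106 · 162 · 166 = 2850552.

2850552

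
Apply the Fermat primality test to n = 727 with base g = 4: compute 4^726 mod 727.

1

4^1 ≡ 4 (mod 727)
4^2 ≡ 4^2 = 16 ≡ 16 (mod 727)
4^4 ≡ 16^2 = 256 ≡ 256 (mod 727)
4^8 ≡ 256^2 = 65536 ≡ 106 (mod 727)
4^16 ≡ 106^2 = 11236 ≡ 331 (mod 727)
4^32 ≡ 331^2 = 109561 ≡ 511 (mod 727)
4^64 ≡ 511^2 = 261121 ≡ 128 (mod 727)
4^128 ≡ 128^2 = 16384 ≡ 390 (mod 727)
4^256 ≡ 390^2 = 152100 ≡ 157 (mod 727)
4^512 ≡ 157^2 = 24649 ≡ 658 (mod 727)
726 = 512 + 128 + 64 + 16 + 4 + 2 in binary powers of 2.
So 4^726 ≡ 658 · 390 · 128 · 331 · 256 · 16 ≡ 1 (mod 727).
Since the result is 1, base 4 gives no evidence that 727 is composite.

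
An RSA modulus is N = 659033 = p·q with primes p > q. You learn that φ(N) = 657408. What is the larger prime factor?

857

φ(n) = (p−1)(q−1) = n − (p+q) + 1, so p + q = 659033 − 657408 + 1 = 1626.
p and q are the roots of t² − 1626t + 659033 = 0.
Discriminant: 1626² − 4·659033 = 2643876 − 2636132 = 7744; √7744 = 88.
q = (1626 − 88)/2 = 769, p = (1626 + 88)/2 = 857.
Check: 769 · 857 = 659033.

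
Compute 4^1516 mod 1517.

1144

4^1 ≡ 4 (mod 1517)
4^2 ≡ 4^2 = 16 ≡ 16 (mod 1517)
4^4 ≡ 16^2 = 256 ≡ 256 (mod 1517)
4^8 ≡ 256^2 = 65536 ≡ 305 (mod 1517)
4^16 ≡ 305^2 = 93025 ≡ 488 (mod 1517)
4^32 ≡ 488^2 = 238144 ≡ 1492 (mod 1517)
4^64 ≡ 1492^2 = 2226064 ≡ 625 (mod 1517)
4^128 ≡ 625^2 = 390625 ≡ 756 (mod 1517)
4^256 ≡ 756^2 = 571536 ≡ 1144 (mod 1517)
4^512 ≡ 1144^2 = 1308736 ≡ 1082 (mod 1517)
4^1024 ≡ 1082^2 = 1170724 ≡ 1117 (mod 1517)
1516 = 1024 + 256 + 128 + 64 + 32 + 8 + 4 in binary powers of 2.
So 4^1516 ≡ 1117 · 1144 · 756 · 625 · 1492 · 305 · 256 ≡ 1144 (mod 1517).
Since 1144 ≠ 1, base 4 is a Fermat witness: 1517 is composite.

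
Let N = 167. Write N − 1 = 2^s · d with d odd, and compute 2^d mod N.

1

167 − 1 = 166 = 2^1 · 83, so d = 83.
2^1 ≡ 2 (mod 167)
2^2 ≡ 2^2 = 4 ≡ 4 (mod 167)
2^4 ≡ 4^2 = 16 ≡ 16 (mod 167)
2^8 ≡ 16^2 = 256 ≡ 89 (mod 167)
2^16 ≡ 89^2 = 7921 ≡ 72 (mod 167)
2^32 ≡ 72^2 = 5184 ≡ 7 (mod 167)
2^64 ≡ 7^2 = 49 ≡ 49 (mod 167)
83 = 64 + 16 + 2 + 1 in binary powers of 2.
So 2^83 ≡ 49 · 72 · 4 · 2 ≡ 1 (mod 167).
Since 2^d ≡ 1 (mod 167), base 2 does not prove 167 composite.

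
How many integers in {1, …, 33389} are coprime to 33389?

33024

Factor: 33389 = 173 · 193.
φ(33389) = (173−1) · (193−1) = 172 · 192 = 33024.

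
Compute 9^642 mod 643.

1

9^1 ≡ 9 (mod 643)
9^2 ≡ 9^2 = 81 ≡ 81 (mod 643)
9^4 ≡ 81^2 = 6561 ≡ 131 (mod 643)
9^8 ≡ 131^2 = 17161 ≡ 443 (mod 643)
9^16 ≡ 443^2 = 196249 ≡ 134 (mod 643)
9^32 ≡ 134^2 = 17956 ≡ 595 (mod 643)
9^64 ≡ 595^2 = 354025 ≡ 375 (mod 643)
9^128 ≡ 375^2 = 140625 ≡ 451 (mod 643)
9^256 ≡ 451^2 = 203401 ≡ 213 (mod 643)
9^512 ≡ 213^2 = 45369 ≡ 359 (mod 643)
642 = 512 + 128 + 2 in binary powers of 2.
So 9^642 ≡ 359 · 451 · 81 ≡ 1 (mod 643).
Since the result is 1, base 9 gives no evidence that 643 is composite.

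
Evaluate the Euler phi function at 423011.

Factor: 423011 = 17 · 149 · 167.
φ(423011) = (17−1) · (149−1) · (167−1) = 16 · 148 · 166 = 393088.

393088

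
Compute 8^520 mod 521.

8^1 ≡ 8 (mod 521)
8^2 ≡ 8^2 = 64 ≡ 64 (mod 521)
8^4 ≡ 64^2 = 4096 ≡ 449 (mod 521)
8^8 ≡ 449^2 = 201601 ≡ 495 (mod 521)
8^16 ≡ 495^2 = 245025 ≡ 155 (mod 521)
8^32 ≡ 155^2 = 24025 ≡ 59 (mod 521)
8^64 ≡ 59^2 = 3481 ≡ 355 (mod 521)
8^128 ≡ 355^2 = 126025 ≡ 464 (mod 521)
8^256 ≡ 464^2 = 215296 ≡ 123 (mod 521)
8^512 ≡ 123^2 = 15129 ≡ 20 (mod 521)
520 = 512 + 8 in binary powers of 2.
So 8^520 ≡ 20 · 495 ≡ 1 (mod 521).
Since the result is 1, base 8 gives no evidence that 521 is composite.

1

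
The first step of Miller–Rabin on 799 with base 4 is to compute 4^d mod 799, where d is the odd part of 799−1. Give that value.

799 − 1 = 798 = 2^1 · 399, so d = 399.
4^1 ≡ 4 (mod 799)
4^2 ≡ 4^2 = 16 ≡ 16 (mod 799)
4^4 ≡ 16^2 = 256 ≡ 256 (mod 799)
4^8 ≡ 256^2 = 65536 ≡ 18 (mod 799)
4^16 ≡ 18^2 = 324 ≡ 324 (mod 799)
4^32 ≡ 324^2 = 104976 ≡ 307 (mod 799)
4^64 ≡ 307^2 = 94249 ≡ 766 (mod 799)
4^128 ≡ 766^2 = 586756 ≡ 290 (mod 799)
4^256 ≡ 290^2 = 84100 ≡ 205 (mod 799)
399 = 256 + 128 + 8 + 4 + 2 + 1 in binary powers of 2.
So 4^399 ≡ 205 · 290 · 18 · 256 · 16 · 4 ≡ 676 (mod 799).
Squaring chain: 676; never reaches −1, so base 4 is a Miller–Rabin witness that 799 is composite.

676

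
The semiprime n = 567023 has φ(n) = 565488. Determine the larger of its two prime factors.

φ(n) = (p−1)(q−1) = n − (p+q) + 1, so p + q = 567023 − 565488 + 1 = 1536.
p and q are the roots of t² − 1536t + 567023 = 0.
Discriminant: 1536² − 4·567023 = 2359296 − 2268092 = 91204; √91204 = 302.
q = (1536 − 302)/2 = 617, p = (1536 + 302)/2 = 919.
Check: 617 · 919 = 567023.

919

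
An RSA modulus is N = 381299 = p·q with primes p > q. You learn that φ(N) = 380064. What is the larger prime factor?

643

φ(n) = (p−1)(q−1) = n − (p+q) + 1, so p + q = 381299 − 380064 + 1 = 1236.
p and q are the roots of t² − 1236t + 381299 = 0.
Discriminant: 1236² − 4·381299 = 1527696 − 1525196 = 2500; √2500 = 50.
q = (1236 − 50)/2 = 593, p = (1236 + 50)/2 = 643.
Check: 593 · 643 = 381299.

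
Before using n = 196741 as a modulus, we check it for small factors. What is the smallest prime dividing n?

17

196741 is odd.
Digit sum 28, not divisible by 3.
Ends in 1: not divisible by 5.
7: 196741 = 7·28105 + 6
11: 196741 = 11·17885 + 6
13: 196741 = 13·15133 + 12
17: 196741 = 17·11573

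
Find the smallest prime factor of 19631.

19631 is odd.
Digit sum 20, not divisible by 3.
Ends in 1: not divisible by 5.
7: 19631 = 7·2804 + 3
11: 19631 = 11·1784 + 7
13: 19631 = 13·1510 + 1
17: 19631 = 17·1154 + 13
19: 19631 = 19·1033 + 4
23: 19631 = 23·853 + 12
29: 19631 = 29·676 + 27
31: 19631 = 31·633 + 8
37: 19631 = 37·530 + 21
41: 19631 = 41·478 + 33
43: 19631 = 43·456 + 23
47: 19631 = 47·417 + 32
53: 19631 = 53·370 + 21
59: 19631 = 59·332 + 43
61: 19631 = 61·321 + 50
67: 19631 = 67·293

67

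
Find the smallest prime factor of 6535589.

6535589 is odd.
Digit sum 41, not divisible by 3.
Ends in 9: not divisible by 5.
7: 6535589 = 7·933655 + 4
11: 6535589 = 11·594144 + 5
13: 6535589 = 13·502737 + 8
17: 6535589 = 17·384446 + 7
19: 6535589 = 19·343978 + 7
23: 6535589 = 23·284156 + 1
29: 6535589 = 29·225365 + 4
31: 6535589 = 31·210825 + 14
37: 6535589 = 37·176637 + 20
41: 6535589 = 41·159404 + 25
43: 6535589 = 43·151990 + 19
47: 6535589 = 47·139055 + 4
53: 6535589 = 53·123313

53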